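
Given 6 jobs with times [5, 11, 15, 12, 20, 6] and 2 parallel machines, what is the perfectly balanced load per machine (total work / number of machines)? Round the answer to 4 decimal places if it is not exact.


Total processing time = 5 + 11 + 15 + 12 + 20 + 6 = 69
Number of machines = 2
Ideal balanced load = 69 / 2 = 34.5

34.5


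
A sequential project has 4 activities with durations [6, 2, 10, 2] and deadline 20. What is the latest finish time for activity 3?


LF(activity 3) = deadline - sum of successor durations
Successors: activities 4 through 4 with durations [2]
Sum of successor durations = 2
LF = 20 - 2 = 18

18


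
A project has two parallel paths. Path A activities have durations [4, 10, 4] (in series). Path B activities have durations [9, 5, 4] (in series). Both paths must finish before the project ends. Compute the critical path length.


Path A total = 4 + 10 + 4 = 18
Path B total = 9 + 5 + 4 = 18
Critical path = longest path = max(18, 18) = 18

18


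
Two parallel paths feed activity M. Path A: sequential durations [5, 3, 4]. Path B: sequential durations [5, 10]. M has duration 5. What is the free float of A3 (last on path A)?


ES(A3) = sum of predecessors on chain A = 8
EF(A3) = ES + duration = 8 + 4 = 12
Successor of A3 is M. ES(M) = max(sum(A), sum(B)) = max(12, 15) = 15
Free float = ES(successor) - EF(current) = 15 - 12 = 3

3


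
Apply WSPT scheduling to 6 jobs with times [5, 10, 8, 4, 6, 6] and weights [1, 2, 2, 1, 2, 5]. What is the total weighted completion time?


Compute p/w ratios and sort ascending (WSPT): [(6, 5), (6, 2), (8, 2), (4, 1), (5, 1), (10, 2)]
Compute weighted completion times:
  Job (p=6,w=5): C=6, w*C=5*6=30
  Job (p=6,w=2): C=12, w*C=2*12=24
  Job (p=8,w=2): C=20, w*C=2*20=40
  Job (p=4,w=1): C=24, w*C=1*24=24
  Job (p=5,w=1): C=29, w*C=1*29=29
  Job (p=10,w=2): C=39, w*C=2*39=78
Total weighted completion time = 225

225


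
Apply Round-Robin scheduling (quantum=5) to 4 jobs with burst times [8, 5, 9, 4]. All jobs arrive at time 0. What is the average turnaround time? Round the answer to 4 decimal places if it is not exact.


Time quantum = 5
Execution trace:
  J1 runs 5 units, time = 5
  J2 runs 5 units, time = 10
  J3 runs 5 units, time = 15
  J4 runs 4 units, time = 19
  J1 runs 3 units, time = 22
  J3 runs 4 units, time = 26
Finish times: [22, 10, 26, 19]
Average turnaround = 77/4 = 19.25

19.25


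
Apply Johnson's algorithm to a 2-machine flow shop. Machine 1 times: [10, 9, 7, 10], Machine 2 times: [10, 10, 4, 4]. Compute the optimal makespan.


Apply Johnson's rule:
  Group 1 (a <= b): [(2, 9, 10), (1, 10, 10)]
  Group 2 (a > b): [(3, 7, 4), (4, 10, 4)]
Optimal job order: [2, 1, 3, 4]
Schedule:
  Job 2: M1 done at 9, M2 done at 19
  Job 1: M1 done at 19, M2 done at 29
  Job 3: M1 done at 26, M2 done at 33
  Job 4: M1 done at 36, M2 done at 40
Makespan = 40

40


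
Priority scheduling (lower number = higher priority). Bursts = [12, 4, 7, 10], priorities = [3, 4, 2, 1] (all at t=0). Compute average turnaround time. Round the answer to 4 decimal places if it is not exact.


Sort by priority (ascending = highest first):
Order: [(1, 10), (2, 7), (3, 12), (4, 4)]
Completion times:
  Priority 1, burst=10, C=10
  Priority 2, burst=7, C=17
  Priority 3, burst=12, C=29
  Priority 4, burst=4, C=33
Average turnaround = 89/4 = 22.25

22.25


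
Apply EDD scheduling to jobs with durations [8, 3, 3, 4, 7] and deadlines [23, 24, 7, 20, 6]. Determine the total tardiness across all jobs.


Sort by due date (EDD order): [(7, 6), (3, 7), (4, 20), (8, 23), (3, 24)]
Compute completion times and tardiness:
  Job 1: p=7, d=6, C=7, tardiness=max(0,7-6)=1
  Job 2: p=3, d=7, C=10, tardiness=max(0,10-7)=3
  Job 3: p=4, d=20, C=14, tardiness=max(0,14-20)=0
  Job 4: p=8, d=23, C=22, tardiness=max(0,22-23)=0
  Job 5: p=3, d=24, C=25, tardiness=max(0,25-24)=1
Total tardiness = 5

5


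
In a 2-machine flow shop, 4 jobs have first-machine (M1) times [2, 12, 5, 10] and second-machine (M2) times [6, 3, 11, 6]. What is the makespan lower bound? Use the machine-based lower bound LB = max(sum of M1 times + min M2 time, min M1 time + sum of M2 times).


LB1 = sum(M1 times) + min(M2 times) = 29 + 3 = 32
LB2 = min(M1 times) + sum(M2 times) = 2 + 26 = 28
Lower bound = max(LB1, LB2) = max(32, 28) = 32

32


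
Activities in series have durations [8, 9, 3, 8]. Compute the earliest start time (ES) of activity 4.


Activity 4 starts after activities 1 through 3 complete.
Predecessor durations: [8, 9, 3]
ES = 8 + 9 + 3 = 20

20


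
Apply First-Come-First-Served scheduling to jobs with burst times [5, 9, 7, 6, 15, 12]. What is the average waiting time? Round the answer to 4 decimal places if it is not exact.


FCFS order (as given): [5, 9, 7, 6, 15, 12]
Waiting times:
  Job 1: wait = 0
  Job 2: wait = 5
  Job 3: wait = 14
  Job 4: wait = 21
  Job 5: wait = 27
  Job 6: wait = 42
Sum of waiting times = 109
Average waiting time = 109/6 = 18.1667

18.1667


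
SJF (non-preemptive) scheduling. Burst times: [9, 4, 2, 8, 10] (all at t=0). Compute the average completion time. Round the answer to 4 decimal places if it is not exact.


SJF order (ascending): [2, 4, 8, 9, 10]
Completion times:
  Job 1: burst=2, C=2
  Job 2: burst=4, C=6
  Job 3: burst=8, C=14
  Job 4: burst=9, C=23
  Job 5: burst=10, C=33
Average completion = 78/5 = 15.6

15.6


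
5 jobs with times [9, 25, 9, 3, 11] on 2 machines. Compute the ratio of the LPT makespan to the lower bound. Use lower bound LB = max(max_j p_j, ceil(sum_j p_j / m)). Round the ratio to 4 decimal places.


LPT order: [25, 11, 9, 9, 3]
Machine loads after assignment: [28, 29]
LPT makespan = 29
Lower bound = max(max_job, ceil(total/2)) = max(25, 29) = 29
Ratio = 29 / 29 = 1.0

1.0


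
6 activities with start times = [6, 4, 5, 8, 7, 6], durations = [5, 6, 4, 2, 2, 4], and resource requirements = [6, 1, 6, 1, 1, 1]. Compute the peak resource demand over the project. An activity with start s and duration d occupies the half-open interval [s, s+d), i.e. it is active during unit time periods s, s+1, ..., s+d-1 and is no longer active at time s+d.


Each activity i is active on [start_i, start_i + duration_i).
Compute total resource usage per time slot:
  t=0: active resources = [], total = 0
  t=1: active resources = [], total = 0
  t=2: active resources = [], total = 0
  t=3: active resources = [], total = 0
  t=4: active resources = [1], total = 1
  t=5: active resources = [1, 6], total = 7
  t=6: active resources = [6, 1, 6, 1], total = 14
  t=7: active resources = [6, 1, 6, 1, 1], total = 15
  t=8: active resources = [6, 1, 6, 1, 1, 1], total = 16
  t=9: active resources = [6, 1, 1, 1], total = 9
  t=10: active resources = [6], total = 6
Peak resource demand = 16

16


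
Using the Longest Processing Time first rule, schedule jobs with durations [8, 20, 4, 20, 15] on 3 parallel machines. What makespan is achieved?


Sort jobs in decreasing order (LPT): [20, 20, 15, 8, 4]
Assign each job to the least loaded machine:
  Machine 1: jobs [20, 4], load = 24
  Machine 2: jobs [20], load = 20
  Machine 3: jobs [15, 8], load = 23
Makespan = max load = 24

24


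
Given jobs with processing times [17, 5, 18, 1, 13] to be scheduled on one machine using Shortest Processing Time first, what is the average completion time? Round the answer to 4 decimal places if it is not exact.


Sort jobs by processing time (SPT order): [1, 5, 13, 17, 18]
Compute completion times sequentially:
  Job 1: processing = 1, completes at 1
  Job 2: processing = 5, completes at 6
  Job 3: processing = 13, completes at 19
  Job 4: processing = 17, completes at 36
  Job 5: processing = 18, completes at 54
Sum of completion times = 116
Average completion time = 116/5 = 23.2

23.2


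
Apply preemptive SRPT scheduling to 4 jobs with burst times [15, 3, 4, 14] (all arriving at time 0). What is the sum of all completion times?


Since all jobs arrive at t=0, SRPT equals SPT ordering.
SPT order: [3, 4, 14, 15]
Completion times:
  Job 1: p=3, C=3
  Job 2: p=4, C=7
  Job 3: p=14, C=21
  Job 4: p=15, C=36
Total completion time = 3 + 7 + 21 + 36 = 67

67


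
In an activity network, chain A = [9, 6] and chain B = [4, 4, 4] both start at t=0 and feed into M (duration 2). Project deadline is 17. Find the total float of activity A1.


Forward pass: ES(A1) = sum of predecessors on chain A = 0
EF = ES + duration = 0 + 9 = 9
Backward pass: LF(M) = deadline = 17; LS(M) = 17 - 2 = 15
LF(A1) = LS(M) - sum(successors on chain A) = 15 - 6 = 9
LS = LF - duration = 9 - 9 = 0
Total float = LS - ES = 0 - 0 = 0

0


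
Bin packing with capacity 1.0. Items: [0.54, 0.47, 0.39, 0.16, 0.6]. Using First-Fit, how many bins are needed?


Place items sequentially using First-Fit:
  Item 0.54 -> new Bin 1
  Item 0.47 -> new Bin 2
  Item 0.39 -> Bin 1 (now 0.93)
  Item 0.16 -> Bin 2 (now 0.63)
  Item 0.6 -> new Bin 3
Total bins used = 3

3


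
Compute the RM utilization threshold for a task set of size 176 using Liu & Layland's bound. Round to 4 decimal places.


Compute 2^(1/176) = 1.0039461017
Subtract 1: 1.0039461017 - 1 = 0.0039461017
Multiply by n: 176 * 0.0039461017 = 0.6945138992
Round to 4 dp: 0.6945

0.6945


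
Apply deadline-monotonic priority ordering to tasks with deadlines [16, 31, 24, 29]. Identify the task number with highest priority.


Sort tasks by relative deadline (ascending):
  Task 1: deadline = 16
  Task 3: deadline = 24
  Task 4: deadline = 29
  Task 2: deadline = 31
Priority order (highest first): [1, 3, 4, 2]
Highest priority task = 1

1


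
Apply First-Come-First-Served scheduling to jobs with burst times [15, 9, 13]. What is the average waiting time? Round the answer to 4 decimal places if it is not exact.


FCFS order (as given): [15, 9, 13]
Waiting times:
  Job 1: wait = 0
  Job 2: wait = 15
  Job 3: wait = 24
Sum of waiting times = 39
Average waiting time = 39/3 = 13.0

13.0


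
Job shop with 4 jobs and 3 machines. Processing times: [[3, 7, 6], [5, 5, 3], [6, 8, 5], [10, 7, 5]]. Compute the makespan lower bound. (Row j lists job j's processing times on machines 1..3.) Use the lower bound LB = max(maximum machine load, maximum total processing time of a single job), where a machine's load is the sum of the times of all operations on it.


Machine loads:
  Machine 1: 3 + 5 + 6 + 10 = 24
  Machine 2: 7 + 5 + 8 + 7 = 27
  Machine 3: 6 + 3 + 5 + 5 = 19
Max machine load = 27
Job totals:
  Job 1: 16
  Job 2: 13
  Job 3: 19
  Job 4: 22
Max job total = 22
Lower bound = max(27, 22) = 27

27


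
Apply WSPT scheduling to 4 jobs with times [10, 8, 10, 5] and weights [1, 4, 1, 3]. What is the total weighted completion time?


Compute p/w ratios and sort ascending (WSPT): [(5, 3), (8, 4), (10, 1), (10, 1)]
Compute weighted completion times:
  Job (p=5,w=3): C=5, w*C=3*5=15
  Job (p=8,w=4): C=13, w*C=4*13=52
  Job (p=10,w=1): C=23, w*C=1*23=23
  Job (p=10,w=1): C=33, w*C=1*33=33
Total weighted completion time = 123

123


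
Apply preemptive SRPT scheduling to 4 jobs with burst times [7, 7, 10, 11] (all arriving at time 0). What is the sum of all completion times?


Since all jobs arrive at t=0, SRPT equals SPT ordering.
SPT order: [7, 7, 10, 11]
Completion times:
  Job 1: p=7, C=7
  Job 2: p=7, C=14
  Job 3: p=10, C=24
  Job 4: p=11, C=35
Total completion time = 7 + 14 + 24 + 35 = 80

80


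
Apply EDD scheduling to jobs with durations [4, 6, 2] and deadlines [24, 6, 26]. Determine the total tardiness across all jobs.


Sort by due date (EDD order): [(6, 6), (4, 24), (2, 26)]
Compute completion times and tardiness:
  Job 1: p=6, d=6, C=6, tardiness=max(0,6-6)=0
  Job 2: p=4, d=24, C=10, tardiness=max(0,10-24)=0
  Job 3: p=2, d=26, C=12, tardiness=max(0,12-26)=0
Total tardiness = 0

0


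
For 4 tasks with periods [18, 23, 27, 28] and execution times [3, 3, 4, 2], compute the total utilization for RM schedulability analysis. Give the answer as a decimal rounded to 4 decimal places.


Compute individual utilizations (exact fractions):
  Task 1: C/T = 3/18 = 1/6 (approx. 0.1667)
  Task 2: C/T = 3/23 (approx. 0.1304)
  Task 3: C/T = 4/27 (approx. 0.1481)
  Task 4: C/T = 2/28 = 1/14 (approx. 0.0714)
Total utilization U = 1/6 + 3/23 + 4/27 + 1/14 = 2246/4347
Rounded to 4 decimal places: U = 0.5167
RM (Liu & Layland) bound for 4 tasks = 0.756828; compare with U = 2246/4347 (approx. 0.516678)
U <= bound, so schedulable by RM sufficient condition.

0.5167


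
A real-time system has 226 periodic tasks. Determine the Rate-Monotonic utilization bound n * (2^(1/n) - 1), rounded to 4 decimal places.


Compute 2^(1/226) = 1.0030717310
Subtract 1: 1.0030717310 - 1 = 0.0030717310
Multiply by n: 226 * 0.0030717310 = 0.6942112060
Round to 4 dp: 0.6942

0.6942


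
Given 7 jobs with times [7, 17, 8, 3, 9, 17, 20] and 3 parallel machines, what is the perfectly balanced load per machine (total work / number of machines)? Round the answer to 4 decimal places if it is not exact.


Total processing time = 7 + 17 + 8 + 3 + 9 + 17 + 20 = 81
Number of machines = 3
Ideal balanced load = 81 / 3 = 27.0

27.0


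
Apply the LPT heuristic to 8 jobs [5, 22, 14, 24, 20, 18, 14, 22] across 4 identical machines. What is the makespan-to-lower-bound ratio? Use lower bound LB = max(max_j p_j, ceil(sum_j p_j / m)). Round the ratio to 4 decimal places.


LPT order: [24, 22, 22, 20, 18, 14, 14, 5]
Machine loads after assignment: [29, 36, 36, 38]
LPT makespan = 38
Lower bound = max(max_job, ceil(total/4)) = max(24, 35) = 35
Ratio = 38 / 35 = 1.0857

1.0857


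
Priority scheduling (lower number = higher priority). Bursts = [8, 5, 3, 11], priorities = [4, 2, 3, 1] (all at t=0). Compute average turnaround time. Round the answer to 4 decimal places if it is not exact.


Sort by priority (ascending = highest first):
Order: [(1, 11), (2, 5), (3, 3), (4, 8)]
Completion times:
  Priority 1, burst=11, C=11
  Priority 2, burst=5, C=16
  Priority 3, burst=3, C=19
  Priority 4, burst=8, C=27
Average turnaround = 73/4 = 18.25

18.25


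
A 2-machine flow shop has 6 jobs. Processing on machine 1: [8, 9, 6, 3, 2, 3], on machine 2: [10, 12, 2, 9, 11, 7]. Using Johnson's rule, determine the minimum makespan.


Apply Johnson's rule:
  Group 1 (a <= b): [(5, 2, 11), (4, 3, 9), (6, 3, 7), (1, 8, 10), (2, 9, 12)]
  Group 2 (a > b): [(3, 6, 2)]
Optimal job order: [5, 4, 6, 1, 2, 3]
Schedule:
  Job 5: M1 done at 2, M2 done at 13
  Job 4: M1 done at 5, M2 done at 22
  Job 6: M1 done at 8, M2 done at 29
  Job 1: M1 done at 16, M2 done at 39
  Job 2: M1 done at 25, M2 done at 51
  Job 3: M1 done at 31, M2 done at 53
Makespan = 53

53


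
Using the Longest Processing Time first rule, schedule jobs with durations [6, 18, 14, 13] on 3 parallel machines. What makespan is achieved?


Sort jobs in decreasing order (LPT): [18, 14, 13, 6]
Assign each job to the least loaded machine:
  Machine 1: jobs [18], load = 18
  Machine 2: jobs [14], load = 14
  Machine 3: jobs [13, 6], load = 19
Makespan = max load = 19

19


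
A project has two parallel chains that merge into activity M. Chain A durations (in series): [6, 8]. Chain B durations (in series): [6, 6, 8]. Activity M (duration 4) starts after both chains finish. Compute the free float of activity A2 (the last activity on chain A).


ES(A2) = sum of predecessors on chain A = 6
EF(A2) = ES + duration = 6 + 8 = 14
Successor of A2 is M. ES(M) = max(sum(A), sum(B)) = max(14, 20) = 20
Free float = ES(successor) - EF(current) = 20 - 14 = 6

6


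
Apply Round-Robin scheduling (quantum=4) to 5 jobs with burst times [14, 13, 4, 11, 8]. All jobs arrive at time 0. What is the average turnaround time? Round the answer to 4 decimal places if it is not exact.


Time quantum = 4
Execution trace:
  J1 runs 4 units, time = 4
  J2 runs 4 units, time = 8
  J3 runs 4 units, time = 12
  J4 runs 4 units, time = 16
  J5 runs 4 units, time = 20
  J1 runs 4 units, time = 24
  J2 runs 4 units, time = 28
  J4 runs 4 units, time = 32
  J5 runs 4 units, time = 36
  J1 runs 4 units, time = 40
  J2 runs 4 units, time = 44
  J4 runs 3 units, time = 47
  J1 runs 2 units, time = 49
  J2 runs 1 units, time = 50
Finish times: [49, 50, 12, 47, 36]
Average turnaround = 194/5 = 38.8

38.8


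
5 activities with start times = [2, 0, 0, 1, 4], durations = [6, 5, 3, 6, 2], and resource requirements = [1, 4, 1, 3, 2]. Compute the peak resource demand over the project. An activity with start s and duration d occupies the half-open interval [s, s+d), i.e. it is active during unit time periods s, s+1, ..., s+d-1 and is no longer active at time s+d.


Each activity i is active on [start_i, start_i + duration_i).
Compute total resource usage per time slot:
  t=0: active resources = [4, 1], total = 5
  t=1: active resources = [4, 1, 3], total = 8
  t=2: active resources = [1, 4, 1, 3], total = 9
  t=3: active resources = [1, 4, 3], total = 8
  t=4: active resources = [1, 4, 3, 2], total = 10
  t=5: active resources = [1, 3, 2], total = 6
  t=6: active resources = [1, 3], total = 4
  t=7: active resources = [1], total = 1
Peak resource demand = 10

10


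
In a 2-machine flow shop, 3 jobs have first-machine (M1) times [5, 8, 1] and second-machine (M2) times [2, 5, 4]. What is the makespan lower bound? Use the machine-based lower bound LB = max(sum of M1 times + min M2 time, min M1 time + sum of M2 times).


LB1 = sum(M1 times) + min(M2 times) = 14 + 2 = 16
LB2 = min(M1 times) + sum(M2 times) = 1 + 11 = 12
Lower bound = max(LB1, LB2) = max(16, 12) = 16

16


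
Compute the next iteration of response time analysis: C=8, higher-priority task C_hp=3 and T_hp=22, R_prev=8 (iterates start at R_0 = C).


R_next = C + ceil(R_prev / T_hp) * C_hp
ceil(8 / 22) = ceil(0.3636) = 1
Interference = 1 * 3 = 3
R_next = 8 + 3 = 11

11


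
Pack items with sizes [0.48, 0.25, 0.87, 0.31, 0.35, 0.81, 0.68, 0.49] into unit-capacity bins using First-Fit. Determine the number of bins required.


Place items sequentially using First-Fit:
  Item 0.48 -> new Bin 1
  Item 0.25 -> Bin 1 (now 0.73)
  Item 0.87 -> new Bin 2
  Item 0.31 -> new Bin 3
  Item 0.35 -> Bin 3 (now 0.66)
  Item 0.81 -> new Bin 4
  Item 0.68 -> new Bin 5
  Item 0.49 -> new Bin 6
Total bins used = 6

6


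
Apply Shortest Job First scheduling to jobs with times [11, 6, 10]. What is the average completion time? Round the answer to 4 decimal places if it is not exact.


SJF order (ascending): [6, 10, 11]
Completion times:
  Job 1: burst=6, C=6
  Job 2: burst=10, C=16
  Job 3: burst=11, C=27
Average completion = 49/3 = 16.3333

16.3333


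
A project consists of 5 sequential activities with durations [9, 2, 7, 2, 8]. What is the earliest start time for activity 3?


Activity 3 starts after activities 1 through 2 complete.
Predecessor durations: [9, 2]
ES = 9 + 2 = 11

11


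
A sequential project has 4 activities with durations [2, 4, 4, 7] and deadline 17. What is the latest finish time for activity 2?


LF(activity 2) = deadline - sum of successor durations
Successors: activities 3 through 4 with durations [4, 7]
Sum of successor durations = 11
LF = 17 - 11 = 6

6


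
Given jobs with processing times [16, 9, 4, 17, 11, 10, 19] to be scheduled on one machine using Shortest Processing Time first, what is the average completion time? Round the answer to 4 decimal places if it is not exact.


Sort jobs by processing time (SPT order): [4, 9, 10, 11, 16, 17, 19]
Compute completion times sequentially:
  Job 1: processing = 4, completes at 4
  Job 2: processing = 9, completes at 13
  Job 3: processing = 10, completes at 23
  Job 4: processing = 11, completes at 34
  Job 5: processing = 16, completes at 50
  Job 6: processing = 17, completes at 67
  Job 7: processing = 19, completes at 86
Sum of completion times = 277
Average completion time = 277/7 = 39.5714

39.5714


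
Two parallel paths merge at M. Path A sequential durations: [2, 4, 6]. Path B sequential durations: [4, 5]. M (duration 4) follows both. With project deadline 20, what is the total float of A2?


Forward pass: ES(A2) = sum of predecessors on chain A = 2
EF = ES + duration = 2 + 4 = 6
Backward pass: LF(M) = deadline = 20; LS(M) = 20 - 4 = 16
LF(A2) = LS(M) - sum(successors on chain A) = 16 - 6 = 10
LS = LF - duration = 10 - 4 = 6
Total float = LS - ES = 6 - 2 = 4

4


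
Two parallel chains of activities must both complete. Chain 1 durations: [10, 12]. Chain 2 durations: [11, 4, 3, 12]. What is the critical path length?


Path A total = 10 + 12 = 22
Path B total = 11 + 4 + 3 + 12 = 30
Critical path = longest path = max(22, 30) = 30

30


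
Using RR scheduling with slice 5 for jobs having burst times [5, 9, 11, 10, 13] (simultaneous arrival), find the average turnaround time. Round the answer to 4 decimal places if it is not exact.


Time quantum = 5
Execution trace:
  J1 runs 5 units, time = 5
  J2 runs 5 units, time = 10
  J3 runs 5 units, time = 15
  J4 runs 5 units, time = 20
  J5 runs 5 units, time = 25
  J2 runs 4 units, time = 29
  J3 runs 5 units, time = 34
  J4 runs 5 units, time = 39
  J5 runs 5 units, time = 44
  J3 runs 1 units, time = 45
  J5 runs 3 units, time = 48
Finish times: [5, 29, 45, 39, 48]
Average turnaround = 166/5 = 33.2

33.2


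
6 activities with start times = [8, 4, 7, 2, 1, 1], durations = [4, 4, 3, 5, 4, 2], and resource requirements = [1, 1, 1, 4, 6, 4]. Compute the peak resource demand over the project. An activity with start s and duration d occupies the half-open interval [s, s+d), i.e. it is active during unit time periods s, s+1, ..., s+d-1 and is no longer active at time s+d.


Each activity i is active on [start_i, start_i + duration_i).
Compute total resource usage per time slot:
  t=0: active resources = [], total = 0
  t=1: active resources = [6, 4], total = 10
  t=2: active resources = [4, 6, 4], total = 14
  t=3: active resources = [4, 6], total = 10
  t=4: active resources = [1, 4, 6], total = 11
  t=5: active resources = [1, 4], total = 5
  t=6: active resources = [1, 4], total = 5
  t=7: active resources = [1, 1], total = 2
  t=8: active resources = [1, 1], total = 2
  t=9: active resources = [1, 1], total = 2
  t=10: active resources = [1], total = 1
  t=11: active resources = [1], total = 1
Peak resource demand = 14

14


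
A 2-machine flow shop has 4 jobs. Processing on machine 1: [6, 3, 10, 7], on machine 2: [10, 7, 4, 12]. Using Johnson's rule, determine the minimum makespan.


Apply Johnson's rule:
  Group 1 (a <= b): [(2, 3, 7), (1, 6, 10), (4, 7, 12)]
  Group 2 (a > b): [(3, 10, 4)]
Optimal job order: [2, 1, 4, 3]
Schedule:
  Job 2: M1 done at 3, M2 done at 10
  Job 1: M1 done at 9, M2 done at 20
  Job 4: M1 done at 16, M2 done at 32
  Job 3: M1 done at 26, M2 done at 36
Makespan = 36

36


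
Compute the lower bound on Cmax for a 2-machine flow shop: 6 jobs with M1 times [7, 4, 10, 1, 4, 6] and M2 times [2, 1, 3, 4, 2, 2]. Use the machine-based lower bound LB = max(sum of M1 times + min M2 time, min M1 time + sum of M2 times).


LB1 = sum(M1 times) + min(M2 times) = 32 + 1 = 33
LB2 = min(M1 times) + sum(M2 times) = 1 + 14 = 15
Lower bound = max(LB1, LB2) = max(33, 15) = 33

33


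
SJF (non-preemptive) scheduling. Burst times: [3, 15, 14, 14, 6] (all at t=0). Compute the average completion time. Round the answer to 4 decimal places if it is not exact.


SJF order (ascending): [3, 6, 14, 14, 15]
Completion times:
  Job 1: burst=3, C=3
  Job 2: burst=6, C=9
  Job 3: burst=14, C=23
  Job 4: burst=14, C=37
  Job 5: burst=15, C=52
Average completion = 124/5 = 24.8

24.8


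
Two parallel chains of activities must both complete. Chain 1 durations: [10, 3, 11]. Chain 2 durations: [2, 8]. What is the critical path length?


Path A total = 10 + 3 + 11 = 24
Path B total = 2 + 8 = 10
Critical path = longest path = max(24, 10) = 24

24


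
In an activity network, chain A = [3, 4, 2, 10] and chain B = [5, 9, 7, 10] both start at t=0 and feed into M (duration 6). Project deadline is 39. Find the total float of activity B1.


Forward pass: ES(B1) = sum of predecessors on chain B = 0
EF = ES + duration = 0 + 5 = 5
Backward pass: LF(M) = deadline = 39; LS(M) = 39 - 6 = 33
LF(B1) = LS(M) - sum(successors on chain B) = 33 - 26 = 7
LS = LF - duration = 7 - 5 = 2
Total float = LS - ES = 2 - 0 = 2

2


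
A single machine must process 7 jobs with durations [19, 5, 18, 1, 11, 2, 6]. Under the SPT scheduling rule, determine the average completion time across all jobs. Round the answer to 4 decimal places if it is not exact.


Sort jobs by processing time (SPT order): [1, 2, 5, 6, 11, 18, 19]
Compute completion times sequentially:
  Job 1: processing = 1, completes at 1
  Job 2: processing = 2, completes at 3
  Job 3: processing = 5, completes at 8
  Job 4: processing = 6, completes at 14
  Job 5: processing = 11, completes at 25
  Job 6: processing = 18, completes at 43
  Job 7: processing = 19, completes at 62
Sum of completion times = 156
Average completion time = 156/7 = 22.2857

22.2857


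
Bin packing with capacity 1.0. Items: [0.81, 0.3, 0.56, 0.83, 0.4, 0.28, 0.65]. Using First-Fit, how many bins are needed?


Place items sequentially using First-Fit:
  Item 0.81 -> new Bin 1
  Item 0.3 -> new Bin 2
  Item 0.56 -> Bin 2 (now 0.86)
  Item 0.83 -> new Bin 3
  Item 0.4 -> new Bin 4
  Item 0.28 -> Bin 4 (now 0.68)
  Item 0.65 -> new Bin 5
Total bins used = 5

5


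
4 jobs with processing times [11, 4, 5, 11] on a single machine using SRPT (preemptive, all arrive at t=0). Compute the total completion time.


Since all jobs arrive at t=0, SRPT equals SPT ordering.
SPT order: [4, 5, 11, 11]
Completion times:
  Job 1: p=4, C=4
  Job 2: p=5, C=9
  Job 3: p=11, C=20
  Job 4: p=11, C=31
Total completion time = 4 + 9 + 20 + 31 = 64

64


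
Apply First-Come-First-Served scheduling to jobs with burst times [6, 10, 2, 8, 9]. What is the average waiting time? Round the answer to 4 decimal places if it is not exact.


FCFS order (as given): [6, 10, 2, 8, 9]
Waiting times:
  Job 1: wait = 0
  Job 2: wait = 6
  Job 3: wait = 16
  Job 4: wait = 18
  Job 5: wait = 26
Sum of waiting times = 66
Average waiting time = 66/5 = 13.2

13.2


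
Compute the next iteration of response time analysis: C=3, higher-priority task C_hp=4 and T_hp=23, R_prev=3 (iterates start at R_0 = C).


R_next = C + ceil(R_prev / T_hp) * C_hp
ceil(3 / 23) = ceil(0.1304) = 1
Interference = 1 * 4 = 4
R_next = 3 + 4 = 7

7


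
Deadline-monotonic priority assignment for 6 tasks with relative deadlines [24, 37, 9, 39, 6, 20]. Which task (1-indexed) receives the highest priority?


Sort tasks by relative deadline (ascending):
  Task 5: deadline = 6
  Task 3: deadline = 9
  Task 6: deadline = 20
  Task 1: deadline = 24
  Task 2: deadline = 37
  Task 4: deadline = 39
Priority order (highest first): [5, 3, 6, 1, 2, 4]
Highest priority task = 5

5


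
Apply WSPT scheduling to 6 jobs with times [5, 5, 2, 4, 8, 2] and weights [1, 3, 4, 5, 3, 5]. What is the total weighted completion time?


Compute p/w ratios and sort ascending (WSPT): [(2, 5), (2, 4), (4, 5), (5, 3), (8, 3), (5, 1)]
Compute weighted completion times:
  Job (p=2,w=5): C=2, w*C=5*2=10
  Job (p=2,w=4): C=4, w*C=4*4=16
  Job (p=4,w=5): C=8, w*C=5*8=40
  Job (p=5,w=3): C=13, w*C=3*13=39
  Job (p=8,w=3): C=21, w*C=3*21=63
  Job (p=5,w=1): C=26, w*C=1*26=26
Total weighted completion time = 194

194


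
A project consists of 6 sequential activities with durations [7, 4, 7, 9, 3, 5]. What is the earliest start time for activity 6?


Activity 6 starts after activities 1 through 5 complete.
Predecessor durations: [7, 4, 7, 9, 3]
ES = 7 + 4 + 7 + 9 + 3 = 30

30


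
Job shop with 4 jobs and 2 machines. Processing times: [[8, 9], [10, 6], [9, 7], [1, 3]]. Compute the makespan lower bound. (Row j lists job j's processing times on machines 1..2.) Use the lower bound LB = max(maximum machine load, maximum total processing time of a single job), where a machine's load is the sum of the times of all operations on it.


Machine loads:
  Machine 1: 8 + 10 + 9 + 1 = 28
  Machine 2: 9 + 6 + 7 + 3 = 25
Max machine load = 28
Job totals:
  Job 1: 17
  Job 2: 16
  Job 3: 16
  Job 4: 4
Max job total = 17
Lower bound = max(28, 17) = 28

28


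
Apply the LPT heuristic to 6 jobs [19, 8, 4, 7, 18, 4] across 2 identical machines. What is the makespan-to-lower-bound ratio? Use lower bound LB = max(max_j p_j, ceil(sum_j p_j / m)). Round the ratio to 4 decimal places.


LPT order: [19, 18, 8, 7, 4, 4]
Machine loads after assignment: [30, 30]
LPT makespan = 30
Lower bound = max(max_job, ceil(total/2)) = max(19, 30) = 30
Ratio = 30 / 30 = 1.0

1.0


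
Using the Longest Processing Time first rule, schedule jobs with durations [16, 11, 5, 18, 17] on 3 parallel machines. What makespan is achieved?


Sort jobs in decreasing order (LPT): [18, 17, 16, 11, 5]
Assign each job to the least loaded machine:
  Machine 1: jobs [18], load = 18
  Machine 2: jobs [17, 5], load = 22
  Machine 3: jobs [16, 11], load = 27
Makespan = max load = 27

27


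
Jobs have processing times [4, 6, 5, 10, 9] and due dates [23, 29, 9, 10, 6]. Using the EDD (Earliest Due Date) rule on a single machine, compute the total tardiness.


Sort by due date (EDD order): [(9, 6), (5, 9), (10, 10), (4, 23), (6, 29)]
Compute completion times and tardiness:
  Job 1: p=9, d=6, C=9, tardiness=max(0,9-6)=3
  Job 2: p=5, d=9, C=14, tardiness=max(0,14-9)=5
  Job 3: p=10, d=10, C=24, tardiness=max(0,24-10)=14
  Job 4: p=4, d=23, C=28, tardiness=max(0,28-23)=5
  Job 5: p=6, d=29, C=34, tardiness=max(0,34-29)=5
Total tardiness = 32

32


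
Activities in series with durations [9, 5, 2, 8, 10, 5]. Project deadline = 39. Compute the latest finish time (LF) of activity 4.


LF(activity 4) = deadline - sum of successor durations
Successors: activities 5 through 6 with durations [10, 5]
Sum of successor durations = 15
LF = 39 - 15 = 24

24


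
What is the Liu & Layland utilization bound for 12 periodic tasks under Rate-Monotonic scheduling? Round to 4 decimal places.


Compute 2^(1/12) = 1.0594630944
Subtract 1: 1.0594630944 - 1 = 0.0594630944
Multiply by n: 12 * 0.0594630944 = 0.7135571328
Round to 4 dp: 0.7136

0.7136


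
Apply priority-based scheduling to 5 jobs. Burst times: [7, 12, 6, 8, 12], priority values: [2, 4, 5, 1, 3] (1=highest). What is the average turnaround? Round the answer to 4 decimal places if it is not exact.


Sort by priority (ascending = highest first):
Order: [(1, 8), (2, 7), (3, 12), (4, 12), (5, 6)]
Completion times:
  Priority 1, burst=8, C=8
  Priority 2, burst=7, C=15
  Priority 3, burst=12, C=27
  Priority 4, burst=12, C=39
  Priority 5, burst=6, C=45
Average turnaround = 134/5 = 26.8

26.8


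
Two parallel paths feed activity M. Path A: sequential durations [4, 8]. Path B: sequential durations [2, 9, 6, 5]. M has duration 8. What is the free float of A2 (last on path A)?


ES(A2) = sum of predecessors on chain A = 4
EF(A2) = ES + duration = 4 + 8 = 12
Successor of A2 is M. ES(M) = max(sum(A), sum(B)) = max(12, 22) = 22
Free float = ES(successor) - EF(current) = 22 - 12 = 10

10


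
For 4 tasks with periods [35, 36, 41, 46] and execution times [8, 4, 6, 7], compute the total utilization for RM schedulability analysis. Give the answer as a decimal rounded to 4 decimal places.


Compute individual utilizations (exact fractions):
  Task 1: C/T = 8/35 (approx. 0.2286)
  Task 2: C/T = 4/36 = 1/9 (approx. 0.1111)
  Task 3: C/T = 6/41 (approx. 0.1463)
  Task 4: C/T = 7/46 (approx. 0.1522)
Total utilization U = 8/35 + 1/9 + 6/41 + 7/46 = 379147/594090
Rounded to 4 decimal places: U = 0.6382
RM (Liu & Layland) bound for 4 tasks = 0.756828; compare with U = 379147/594090 (approx. 0.638198)
U <= bound, so schedulable by RM sufficient condition.

0.6382


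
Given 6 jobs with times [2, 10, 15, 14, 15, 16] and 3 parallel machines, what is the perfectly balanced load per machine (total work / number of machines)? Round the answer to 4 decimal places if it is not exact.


Total processing time = 2 + 10 + 15 + 14 + 15 + 16 = 72
Number of machines = 3
Ideal balanced load = 72 / 3 = 24.0

24.0


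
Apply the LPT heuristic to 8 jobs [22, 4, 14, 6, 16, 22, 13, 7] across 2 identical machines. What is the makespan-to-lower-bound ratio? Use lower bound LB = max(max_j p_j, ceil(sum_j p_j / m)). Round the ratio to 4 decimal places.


LPT order: [22, 22, 16, 14, 13, 7, 6, 4]
Machine loads after assignment: [51, 53]
LPT makespan = 53
Lower bound = max(max_job, ceil(total/2)) = max(22, 52) = 52
Ratio = 53 / 52 = 1.0192

1.0192


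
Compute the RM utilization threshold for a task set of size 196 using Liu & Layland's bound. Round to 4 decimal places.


Compute 2^(1/196) = 1.0035427259
Subtract 1: 1.0035427259 - 1 = 0.0035427259
Multiply by n: 196 * 0.0035427259 = 0.6943742764
Round to 4 dp: 0.6944

0.6944


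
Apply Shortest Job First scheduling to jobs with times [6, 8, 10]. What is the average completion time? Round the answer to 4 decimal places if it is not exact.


SJF order (ascending): [6, 8, 10]
Completion times:
  Job 1: burst=6, C=6
  Job 2: burst=8, C=14
  Job 3: burst=10, C=24
Average completion = 44/3 = 14.6667

14.6667


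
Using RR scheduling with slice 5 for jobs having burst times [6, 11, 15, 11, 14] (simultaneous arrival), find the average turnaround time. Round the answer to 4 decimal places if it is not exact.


Time quantum = 5
Execution trace:
  J1 runs 5 units, time = 5
  J2 runs 5 units, time = 10
  J3 runs 5 units, time = 15
  J4 runs 5 units, time = 20
  J5 runs 5 units, time = 25
  J1 runs 1 units, time = 26
  J2 runs 5 units, time = 31
  J3 runs 5 units, time = 36
  J4 runs 5 units, time = 41
  J5 runs 5 units, time = 46
  J2 runs 1 units, time = 47
  J3 runs 5 units, time = 52
  J4 runs 1 units, time = 53
  J5 runs 4 units, time = 57
Finish times: [26, 47, 52, 53, 57]
Average turnaround = 235/5 = 47.0

47.0


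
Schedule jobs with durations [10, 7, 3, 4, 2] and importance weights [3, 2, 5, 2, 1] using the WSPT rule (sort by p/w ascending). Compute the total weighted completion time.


Compute p/w ratios and sort ascending (WSPT): [(3, 5), (4, 2), (2, 1), (10, 3), (7, 2)]
Compute weighted completion times:
  Job (p=3,w=5): C=3, w*C=5*3=15
  Job (p=4,w=2): C=7, w*C=2*7=14
  Job (p=2,w=1): C=9, w*C=1*9=9
  Job (p=10,w=3): C=19, w*C=3*19=57
  Job (p=7,w=2): C=26, w*C=2*26=52
Total weighted completion time = 147

147


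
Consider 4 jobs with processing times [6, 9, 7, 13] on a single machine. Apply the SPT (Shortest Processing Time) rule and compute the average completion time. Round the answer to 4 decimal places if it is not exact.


Sort jobs by processing time (SPT order): [6, 7, 9, 13]
Compute completion times sequentially:
  Job 1: processing = 6, completes at 6
  Job 2: processing = 7, completes at 13
  Job 3: processing = 9, completes at 22
  Job 4: processing = 13, completes at 35
Sum of completion times = 76
Average completion time = 76/4 = 19.0

19.0


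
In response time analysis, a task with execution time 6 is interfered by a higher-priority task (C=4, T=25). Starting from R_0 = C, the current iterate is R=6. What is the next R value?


R_next = C + ceil(R_prev / T_hp) * C_hp
ceil(6 / 25) = ceil(0.24) = 1
Interference = 1 * 4 = 4
R_next = 6 + 4 = 10

10


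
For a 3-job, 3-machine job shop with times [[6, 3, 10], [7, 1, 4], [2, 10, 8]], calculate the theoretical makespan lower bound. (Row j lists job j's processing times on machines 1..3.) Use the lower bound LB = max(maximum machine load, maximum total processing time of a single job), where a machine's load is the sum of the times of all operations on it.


Machine loads:
  Machine 1: 6 + 7 + 2 = 15
  Machine 2: 3 + 1 + 10 = 14
  Machine 3: 10 + 4 + 8 = 22
Max machine load = 22
Job totals:
  Job 1: 19
  Job 2: 12
  Job 3: 20
Max job total = 20
Lower bound = max(22, 20) = 22

22


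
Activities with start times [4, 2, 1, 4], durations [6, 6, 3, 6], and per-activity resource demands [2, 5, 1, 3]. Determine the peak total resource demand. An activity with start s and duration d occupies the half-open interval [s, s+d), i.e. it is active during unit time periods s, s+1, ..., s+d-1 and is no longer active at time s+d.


Each activity i is active on [start_i, start_i + duration_i).
Compute total resource usage per time slot:
  t=0: active resources = [], total = 0
  t=1: active resources = [1], total = 1
  t=2: active resources = [5, 1], total = 6
  t=3: active resources = [5, 1], total = 6
  t=4: active resources = [2, 5, 3], total = 10
  t=5: active resources = [2, 5, 3], total = 10
  t=6: active resources = [2, 5, 3], total = 10
  t=7: active resources = [2, 5, 3], total = 10
  t=8: active resources = [2, 3], total = 5
  t=9: active resources = [2, 3], total = 5
Peak resource demand = 10

10


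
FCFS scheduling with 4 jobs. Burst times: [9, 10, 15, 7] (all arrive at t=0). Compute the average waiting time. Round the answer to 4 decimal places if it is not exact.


FCFS order (as given): [9, 10, 15, 7]
Waiting times:
  Job 1: wait = 0
  Job 2: wait = 9
  Job 3: wait = 19
  Job 4: wait = 34
Sum of waiting times = 62
Average waiting time = 62/4 = 15.5

15.5


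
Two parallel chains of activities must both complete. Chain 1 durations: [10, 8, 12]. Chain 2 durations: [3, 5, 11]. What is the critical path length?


Path A total = 10 + 8 + 12 = 30
Path B total = 3 + 5 + 11 = 19
Critical path = longest path = max(30, 19) = 30

30


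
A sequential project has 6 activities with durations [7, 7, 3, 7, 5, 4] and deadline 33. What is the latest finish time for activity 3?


LF(activity 3) = deadline - sum of successor durations
Successors: activities 4 through 6 with durations [7, 5, 4]
Sum of successor durations = 16
LF = 33 - 16 = 17

17


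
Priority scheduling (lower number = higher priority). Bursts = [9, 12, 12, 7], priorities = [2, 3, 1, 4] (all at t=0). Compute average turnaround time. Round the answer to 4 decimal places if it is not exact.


Sort by priority (ascending = highest first):
Order: [(1, 12), (2, 9), (3, 12), (4, 7)]
Completion times:
  Priority 1, burst=12, C=12
  Priority 2, burst=9, C=21
  Priority 3, burst=12, C=33
  Priority 4, burst=7, C=40
Average turnaround = 106/4 = 26.5

26.5


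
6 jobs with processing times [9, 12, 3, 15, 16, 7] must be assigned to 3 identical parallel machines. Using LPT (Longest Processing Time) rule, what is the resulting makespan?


Sort jobs in decreasing order (LPT): [16, 15, 12, 9, 7, 3]
Assign each job to the least loaded machine:
  Machine 1: jobs [16, 3], load = 19
  Machine 2: jobs [15, 7], load = 22
  Machine 3: jobs [12, 9], load = 21
Makespan = max load = 22

22


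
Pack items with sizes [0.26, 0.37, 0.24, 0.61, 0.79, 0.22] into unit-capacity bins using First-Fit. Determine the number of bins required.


Place items sequentially using First-Fit:
  Item 0.26 -> new Bin 1
  Item 0.37 -> Bin 1 (now 0.63)
  Item 0.24 -> Bin 1 (now 0.87)
  Item 0.61 -> new Bin 2
  Item 0.79 -> new Bin 3
  Item 0.22 -> Bin 2 (now 0.83)
Total bins used = 3

3


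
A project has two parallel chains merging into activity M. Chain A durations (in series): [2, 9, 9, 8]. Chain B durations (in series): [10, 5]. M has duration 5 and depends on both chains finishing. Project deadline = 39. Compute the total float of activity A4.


Forward pass: ES(A4) = sum of predecessors on chain A = 20
EF = ES + duration = 20 + 8 = 28
Backward pass: LF(M) = deadline = 39; LS(M) = 39 - 5 = 34
LF(A4) = LS(M) - sum(successors on chain A) = 34 - 0 = 34
LS = LF - duration = 34 - 8 = 26
Total float = LS - ES = 26 - 20 = 6

6


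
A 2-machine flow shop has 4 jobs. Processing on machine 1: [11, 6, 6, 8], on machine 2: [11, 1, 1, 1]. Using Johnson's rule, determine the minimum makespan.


Apply Johnson's rule:
  Group 1 (a <= b): [(1, 11, 11)]
  Group 2 (a > b): [(2, 6, 1), (3, 6, 1), (4, 8, 1)]
Optimal job order: [1, 2, 3, 4]
Schedule:
  Job 1: M1 done at 11, M2 done at 22
  Job 2: M1 done at 17, M2 done at 23
  Job 3: M1 done at 23, M2 done at 24
  Job 4: M1 done at 31, M2 done at 32
Makespan = 32

32
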